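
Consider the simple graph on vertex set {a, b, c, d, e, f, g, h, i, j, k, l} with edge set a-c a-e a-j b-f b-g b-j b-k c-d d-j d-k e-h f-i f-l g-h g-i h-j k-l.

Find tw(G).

A width-3 tree decomposition is:
Bags: B1 = {a, c, d, e}  B2 = {a, d, e, j}  B3 = {d, e, h, j}  B4 = {d, h, j, k}  B5 = {b, h, j, k}  B6 = {b, g, h, k}  B7 = {b, g, k, l}  B8 = {b, f, g, l}  B9 = {f, g, i, l}
Tree: B1–B2, B2–B3, B3–B4, B4–B5, B5–B6, B6–B7, B7–B8, B8–B9
The largest bag has 4 vertices, giving width 3; this decomposition certifies tw(G) ≤ 3. For the lower bound: the 4 vertex sets {a,c,e}, {d}, {j}, {b,g,h,k} are disjoint, each induces a connected subgraph, and every pair is joined by at least one edge of G. Contracting each set to a single vertex therefore yields K_{4} as a minor, and since treewidth is minor-monotone, tw(G) ≥ tw(K_{4}) = 3. Therefore the treewidth is 3.

3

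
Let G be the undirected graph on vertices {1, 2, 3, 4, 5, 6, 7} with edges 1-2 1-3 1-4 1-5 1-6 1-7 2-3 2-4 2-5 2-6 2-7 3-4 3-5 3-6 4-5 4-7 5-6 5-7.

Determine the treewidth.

A width-4 tree decomposition is:
Bags: B1 = {1, 2, 3, 5, 6}  B2 = {1, 2, 3, 4, 5}  B3 = {1, 2, 4, 5, 7}
Tree: B1–B2, B2–B3
Each bag holds 5 vertices, so the decomposition has width 4, which upper-bounds the treewidth. On the other hand G contains the 5-clique {1, 2, 3, 4, 5}. A clique must lie in a single bag of any decomposition, so no decomposition can have width below 4. The upper and lower bounds meet at 4, so that is the treewidth.

4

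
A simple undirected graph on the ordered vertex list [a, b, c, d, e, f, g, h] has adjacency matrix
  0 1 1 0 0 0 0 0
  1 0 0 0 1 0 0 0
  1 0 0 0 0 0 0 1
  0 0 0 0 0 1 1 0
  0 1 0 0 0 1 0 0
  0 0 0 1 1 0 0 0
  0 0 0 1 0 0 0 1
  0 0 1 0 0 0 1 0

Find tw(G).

2

A width-2 tree decomposition is:
Bags: B1 = {b, e, f}  B2 = {b, d, f}  B3 = {b, d, g}  B4 = {b, g, h}  B5 = {b, c, h}  B6 = {a, b, c}
Tree: B1–B2, B2–B3, B3–B4, B4–B5, B5–B6
The largest bag has 3 vertices, giving width 2; this decomposition certifies tw(G) ≤ 2. For the lower bound, G contains the cycle b–e–f–d–g–h–c–a–b, so G is not a forest; only forests have treewidth ≤ 1, hence tw(G) ≥ 2. Hence tw(G) = 2 exactly.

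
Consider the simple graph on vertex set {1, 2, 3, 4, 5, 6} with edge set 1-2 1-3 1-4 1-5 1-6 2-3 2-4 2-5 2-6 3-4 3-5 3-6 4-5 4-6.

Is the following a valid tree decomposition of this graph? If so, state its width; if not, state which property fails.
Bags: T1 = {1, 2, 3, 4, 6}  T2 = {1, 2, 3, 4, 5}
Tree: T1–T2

Vertex coverage: the bags together contain {1, 2, 3, 4, 5, 6}, the full vertex set. Edge coverage: each edge of G has both endpoints in at least one bag. Running intersection: for every vertex, the bags containing it form a connected subtree. All three properties hold, so this is a valid tree decomposition of width max|bag| − 1 = 4, and hence tw(G) ≤ 4.

Yes; width 4.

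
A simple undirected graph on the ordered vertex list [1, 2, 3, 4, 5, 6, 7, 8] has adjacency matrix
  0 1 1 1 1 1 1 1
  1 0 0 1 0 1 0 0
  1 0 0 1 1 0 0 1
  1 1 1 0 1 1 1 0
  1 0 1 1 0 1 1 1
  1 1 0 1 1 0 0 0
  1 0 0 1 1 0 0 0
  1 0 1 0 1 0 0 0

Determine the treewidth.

3

A width-3 tree decomposition is:
Bags: B1 = {1, 3, 4, 5}  B2 = {1, 4, 5, 6}  B3 = {1, 4, 5, 7}  B4 = {1, 2, 4, 6}  B5 = {1, 3, 5, 8}
Tree: B1–B2, B1–B3, B2–B4, B1–B5
The largest bag has 4 vertices, giving width 3; this decomposition certifies tw(G) ≤ 3. For the lower bound, the 4 vertices {1, 3, 5, 8} are pairwise adjacent, and any tree decomposition puts a clique entirely inside one bag — forcing width ≥ 3. The upper and lower bounds meet at 3, so that is the treewidth.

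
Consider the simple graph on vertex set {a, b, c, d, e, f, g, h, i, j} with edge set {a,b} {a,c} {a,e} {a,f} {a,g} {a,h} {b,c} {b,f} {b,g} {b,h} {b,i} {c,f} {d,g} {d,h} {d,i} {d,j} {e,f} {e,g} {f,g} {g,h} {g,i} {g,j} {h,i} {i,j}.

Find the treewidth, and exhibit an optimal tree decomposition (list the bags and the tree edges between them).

Treewidth 3.
One such decomposition:
Bags: B1 = {d, g, h, i}  B2 = {b, g, h, i}  B3 = {a, b, g, h}  B4 = {a, b, f, g}  B5 = {a, b, c, f}  B6 = {a, e, f, g}  B7 = {d, g, i, j}
Tree: B1–B2, B2–B3, B3–B4, B4–B5, B4–B6, B1–B7

The largest bag has 4 vertices, giving width 3; this decomposition certifies tw(G) ≤ 3. For the lower bound, the 4 vertices {d, g, i, j} are pairwise adjacent, and any tree decomposition puts a clique entirely inside one bag — forcing width ≥ 3. Combining the bounds, tw(G) = 3.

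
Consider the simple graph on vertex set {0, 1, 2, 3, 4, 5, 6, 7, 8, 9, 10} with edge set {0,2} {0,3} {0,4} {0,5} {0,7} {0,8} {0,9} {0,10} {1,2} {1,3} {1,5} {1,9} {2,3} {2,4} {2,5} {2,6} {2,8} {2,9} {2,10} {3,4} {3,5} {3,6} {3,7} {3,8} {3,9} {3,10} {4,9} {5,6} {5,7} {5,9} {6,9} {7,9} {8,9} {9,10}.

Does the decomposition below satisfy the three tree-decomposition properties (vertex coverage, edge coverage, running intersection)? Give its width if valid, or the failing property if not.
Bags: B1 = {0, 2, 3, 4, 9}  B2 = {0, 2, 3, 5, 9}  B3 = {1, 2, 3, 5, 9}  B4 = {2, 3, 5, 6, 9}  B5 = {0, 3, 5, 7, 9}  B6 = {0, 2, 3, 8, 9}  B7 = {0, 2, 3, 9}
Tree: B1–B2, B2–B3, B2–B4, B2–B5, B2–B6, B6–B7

A tree decomposition must satisfy three properties: every vertex lies in some bag; for every edge, both endpoints lie together in some bag; and for every vertex, the bags containing it form a connected subtree. Here vertex 10 appears in no bag, so the decomposition is invalid.

No — vertex 10 appears in no bag.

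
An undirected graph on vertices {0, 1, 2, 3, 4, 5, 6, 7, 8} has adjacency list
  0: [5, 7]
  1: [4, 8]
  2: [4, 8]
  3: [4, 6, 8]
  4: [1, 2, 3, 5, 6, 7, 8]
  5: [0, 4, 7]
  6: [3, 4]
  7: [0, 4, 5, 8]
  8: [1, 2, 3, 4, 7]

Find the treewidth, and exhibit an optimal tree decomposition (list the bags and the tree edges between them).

Each bag holds 3 vertices, so the decomposition has width 2, which upper-bounds the treewidth. On the other hand G contains the 3-clique {0, 5, 7}. A clique must lie in a single bag of any decomposition, so no decomposition can have width below 2. Combining the bounds, tw(G) = 2.

Treewidth 2.
One such decomposition:
Bags: B1 = {1, 4, 8}  B2 = {4, 7, 8}  B3 = {4, 5, 7}  B4 = {3, 4, 8}  B5 = {2, 4, 8}  B6 = {0, 5, 7}  B7 = {3, 4, 6}
Tree: B1–B2, B2–B3, B2–B4, B4–B5, B3–B6, B4–B7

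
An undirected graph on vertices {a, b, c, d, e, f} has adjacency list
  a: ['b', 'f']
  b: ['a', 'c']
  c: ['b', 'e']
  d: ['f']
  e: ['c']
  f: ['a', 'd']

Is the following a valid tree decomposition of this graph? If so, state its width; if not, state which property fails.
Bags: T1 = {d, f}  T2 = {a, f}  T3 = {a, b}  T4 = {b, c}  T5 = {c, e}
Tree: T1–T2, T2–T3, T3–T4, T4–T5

Yes; width 1.

Checking the three conditions: (i) the bags cover all of {a, b, c, d, e, f}; (ii) for each edge, some bag contains both endpoints; (iii) the bags containing any fixed vertex form a subtree. All hold, so the decomposition is valid with width 2 − 1 = 1.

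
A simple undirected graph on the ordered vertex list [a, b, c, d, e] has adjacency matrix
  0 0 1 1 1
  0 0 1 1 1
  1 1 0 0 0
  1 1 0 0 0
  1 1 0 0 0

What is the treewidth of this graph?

2

A width-2 tree decomposition is:
Bags: B1 = {a, b, c}  B2 = {a, b, e}  B3 = {a, b, d}
Tree: B1–B2, B2–B3
The largest bag has 3 vertices, giving width 2; this decomposition certifies tw(G) ≤ 2. The edges a–c–b–e–a form a cycle, so G is not a tree and its treewidth is at least 2. Combining the bounds, tw(G) = 2.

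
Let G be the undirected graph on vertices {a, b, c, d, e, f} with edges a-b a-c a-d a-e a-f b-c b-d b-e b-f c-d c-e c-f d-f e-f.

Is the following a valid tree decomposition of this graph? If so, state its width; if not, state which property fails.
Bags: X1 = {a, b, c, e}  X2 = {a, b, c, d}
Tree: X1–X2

No — vertex f appears in no bag.

A tree decomposition must satisfy three properties: every vertex lies in some bag; for every edge, both endpoints lie together in some bag; and for every vertex, the bags containing it form a connected subtree. Here vertex f appears in no bag, so the decomposition is invalid.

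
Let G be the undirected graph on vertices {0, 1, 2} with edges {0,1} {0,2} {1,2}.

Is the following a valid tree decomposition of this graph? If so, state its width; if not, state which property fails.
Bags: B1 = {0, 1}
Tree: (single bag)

No — vertex 2 appears in no bag.

A tree decomposition must satisfy three properties: every vertex lies in some bag; for every edge, both endpoints lie together in some bag; and for every vertex, the bags containing it form a connected subtree. Here vertex 2 appears in no bag, so the decomposition is invalid.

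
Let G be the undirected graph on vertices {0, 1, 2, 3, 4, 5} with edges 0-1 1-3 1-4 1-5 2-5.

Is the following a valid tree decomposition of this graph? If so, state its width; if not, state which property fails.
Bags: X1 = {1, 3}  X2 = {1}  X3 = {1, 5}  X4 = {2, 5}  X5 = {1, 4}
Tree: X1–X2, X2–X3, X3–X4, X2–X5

A tree decomposition must satisfy three properties: every vertex lies in some bag; for every edge, both endpoints lie together in some bag; and for every vertex, the bags containing it form a connected subtree. Here vertex 0 appears in no bag, so the decomposition is invalid.

No — vertex 0 appears in no bag.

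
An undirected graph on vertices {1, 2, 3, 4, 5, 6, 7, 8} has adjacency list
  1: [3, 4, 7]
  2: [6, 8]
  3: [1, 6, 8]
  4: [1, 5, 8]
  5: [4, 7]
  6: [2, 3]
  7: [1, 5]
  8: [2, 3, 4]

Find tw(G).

2

A width-2 tree decomposition is:
Bags: B1 = {4, 5, 7}  B2 = {1, 4, 7}  B3 = {1, 4, 8}  B4 = {1, 3, 8}  B5 = {2, 3, 8}  B6 = {2, 3, 6}
Tree: B1–B2, B2–B3, B3–B4, B4–B5, B5–B6
The largest bag has 3 vertices, giving width 2; this decomposition certifies tw(G) ≤ 2. The edges 5–7–1–4–5 form a cycle, so G is not a tree and its treewidth is at least 2. The upper and lower bounds meet at 2, so that is the treewidth.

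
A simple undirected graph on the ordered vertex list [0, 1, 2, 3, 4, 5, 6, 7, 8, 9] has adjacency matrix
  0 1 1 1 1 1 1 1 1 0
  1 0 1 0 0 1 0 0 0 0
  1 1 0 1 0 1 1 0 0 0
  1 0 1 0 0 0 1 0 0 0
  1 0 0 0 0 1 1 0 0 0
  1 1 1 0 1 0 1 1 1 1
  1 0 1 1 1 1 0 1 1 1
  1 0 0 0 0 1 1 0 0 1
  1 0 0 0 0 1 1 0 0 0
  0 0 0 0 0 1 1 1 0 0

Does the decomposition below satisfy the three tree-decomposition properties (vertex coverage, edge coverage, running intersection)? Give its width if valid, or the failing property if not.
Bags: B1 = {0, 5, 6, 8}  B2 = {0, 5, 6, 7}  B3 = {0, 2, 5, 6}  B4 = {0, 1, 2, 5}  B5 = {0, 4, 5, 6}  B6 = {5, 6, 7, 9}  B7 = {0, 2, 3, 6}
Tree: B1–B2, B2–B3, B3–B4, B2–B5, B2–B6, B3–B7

Yes; width 3.

Checking the three conditions: (i) the bags cover all of {0, 1, 2, 3, 4, 5, 6, 7, 8, 9}; (ii) for each edge, some bag contains both endpoints; (iii) the bags containing any fixed vertex form a subtree. All hold, so the decomposition is valid with width 4 − 1 = 3.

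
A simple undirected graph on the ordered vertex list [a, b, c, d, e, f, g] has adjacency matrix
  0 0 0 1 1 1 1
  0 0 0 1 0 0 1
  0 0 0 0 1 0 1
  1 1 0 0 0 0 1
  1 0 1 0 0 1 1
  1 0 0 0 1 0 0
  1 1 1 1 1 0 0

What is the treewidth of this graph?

A width-2 tree decomposition is:
Bags: B1 = {a, e, g}  B2 = {c, e, g}  B3 = {a, e, f}  B4 = {a, d, g}  B5 = {b, d, g}
Tree: B1–B2, B1–B3, B1–B4, B4–B5
The largest bag has 3 vertices, giving width 2; this decomposition certifies tw(G) ≤ 2. On the other hand G contains the 3-clique {a, d, g}. A clique must lie in a single bag of any decomposition, so no decomposition can have width below 2. Hence tw(G) = 2 exactly.

2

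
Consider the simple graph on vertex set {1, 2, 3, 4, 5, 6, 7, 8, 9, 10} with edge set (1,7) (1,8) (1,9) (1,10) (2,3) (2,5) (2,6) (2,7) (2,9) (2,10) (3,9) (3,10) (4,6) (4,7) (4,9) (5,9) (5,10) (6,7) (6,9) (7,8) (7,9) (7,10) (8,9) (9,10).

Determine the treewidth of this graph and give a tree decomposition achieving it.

Treewidth 3.
One optimal decomposition is:
Bags: B1 = {2, 7, 9, 10}  B2 = {2, 5, 9, 10}  B3 = {1, 7, 9, 10}  B4 = {1, 7, 8, 9}  B5 = {2, 6, 7, 9}  B6 = {4, 6, 7, 9}  B7 = {2, 3, 9, 10}
Tree: B1–B2, B1–B3, B3–B4, B1–B5, B5–B6, B2–B7

Every bag has size at most 4, so the width is 4 − 1 = 3 and tw(G) ≤ 3. Conversely, {2, 3, 9, 10} is a clique of size 4, and the vertices of any clique must share a bag in every tree decomposition; so some bag has ≥ 4 vertices and tw(G) ≥ 3. Therefore the treewidth is 3.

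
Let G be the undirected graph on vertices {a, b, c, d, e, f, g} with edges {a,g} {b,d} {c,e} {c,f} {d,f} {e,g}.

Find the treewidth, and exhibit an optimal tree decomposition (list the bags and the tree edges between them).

Treewidth 1.
Bags: B1 = {b, d}  B2 = {d, f}  B3 = {c, f}  B4 = {c, e}  B5 = {e, g}  B6 = {a, g}
Tree: B1–B2, B2–B3, B3–B4, B4–B5, B5–B6

Every bag has size at most 2, so the width is 2 − 1 = 1 and tw(G) ≤ 1. G has an edge, so its treewidth is at least 1. Combining the bounds, tw(G) = 1.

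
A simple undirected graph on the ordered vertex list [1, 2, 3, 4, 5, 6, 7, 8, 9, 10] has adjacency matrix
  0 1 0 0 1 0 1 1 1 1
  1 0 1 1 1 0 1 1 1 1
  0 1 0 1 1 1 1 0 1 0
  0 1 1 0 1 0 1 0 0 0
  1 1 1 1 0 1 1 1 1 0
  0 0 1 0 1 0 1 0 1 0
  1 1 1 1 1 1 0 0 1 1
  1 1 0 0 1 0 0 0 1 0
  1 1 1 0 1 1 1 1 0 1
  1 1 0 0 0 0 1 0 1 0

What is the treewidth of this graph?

4

A width-4 tree decomposition is:
Bags: B1 = {1, 2, 5, 7, 9}  B2 = {1, 2, 5, 8, 9}  B3 = {2, 3, 5, 7, 9}  B4 = {2, 3, 4, 5, 7}  B5 = {1, 2, 7, 9, 10}  B6 = {3, 5, 6, 7, 9}
Tree: B1–B2, B1–B3, B3–B4, B1–B5, B3–B6
The largest bag has 5 vertices, giving width 4; this decomposition certifies tw(G) ≤ 4. For the lower bound, the 5 vertices {1, 2, 7, 9, 10} are pairwise adjacent, and any tree decomposition puts a clique entirely inside one bag — forcing width ≥ 4. Hence tw(G) = 4 exactly.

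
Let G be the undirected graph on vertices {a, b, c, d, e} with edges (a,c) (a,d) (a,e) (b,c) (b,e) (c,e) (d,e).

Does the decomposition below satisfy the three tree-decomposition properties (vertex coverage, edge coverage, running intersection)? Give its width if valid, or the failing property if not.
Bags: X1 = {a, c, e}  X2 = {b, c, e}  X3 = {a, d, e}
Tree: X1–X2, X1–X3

Vertex coverage: the bags together contain {a, b, c, d, e}, the full vertex set. Edge coverage: each edge of G has both endpoints in at least one bag. Running intersection: for every vertex, the bags containing it form a connected subtree. All three properties hold, so this is a valid tree decomposition of width max|bag| − 1 = 2, and hence tw(G) ≤ 2.

Yes; width 2.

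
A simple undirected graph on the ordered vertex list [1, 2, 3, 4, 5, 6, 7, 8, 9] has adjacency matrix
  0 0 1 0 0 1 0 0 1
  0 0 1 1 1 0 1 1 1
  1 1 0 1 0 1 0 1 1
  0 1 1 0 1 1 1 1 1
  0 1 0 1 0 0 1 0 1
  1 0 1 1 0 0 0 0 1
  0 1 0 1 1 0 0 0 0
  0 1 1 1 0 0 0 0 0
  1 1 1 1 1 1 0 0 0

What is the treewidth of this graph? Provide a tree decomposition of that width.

Treewidth 3.
One such decomposition:
Bags: B1 = {2, 3, 4, 9}  B2 = {2, 4, 5, 9}  B3 = {3, 4, 6, 9}  B4 = {2, 4, 5, 7}  B5 = {2, 3, 4, 8}  B6 = {1, 3, 6, 9}
Tree: B1–B2, B1–B3, B2–B4, B1–B5, B3–B6

Each bag holds 4 vertices, so the decomposition has width 3, which upper-bounds the treewidth. For the lower bound, the 4 vertices {1, 3, 6, 9} are pairwise adjacent, and any tree decomposition puts a clique entirely inside one bag — forcing width ≥ 3. The upper and lower bounds meet at 3, so that is the treewidth.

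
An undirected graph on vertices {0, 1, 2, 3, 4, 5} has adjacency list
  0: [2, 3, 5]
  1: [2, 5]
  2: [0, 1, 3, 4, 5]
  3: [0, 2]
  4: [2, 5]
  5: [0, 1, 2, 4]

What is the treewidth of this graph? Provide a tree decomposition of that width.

Each bag holds 3 vertices, so the decomposition has width 2, which upper-bounds the treewidth. Conversely, {0, 2, 3} is a clique of size 3, and the vertices of any clique must share a bag in every tree decomposition; so some bag has ≥ 3 vertices and tw(G) ≥ 2. The upper and lower bounds meet at 2, so that is the treewidth.

Treewidth 2.
One such decomposition:
Bags: B1 = {0, 2, 5}  B2 = {2, 4, 5}  B3 = {0, 2, 3}  B4 = {1, 2, 5}
Tree: B1–B2, B1–B3, B2–B4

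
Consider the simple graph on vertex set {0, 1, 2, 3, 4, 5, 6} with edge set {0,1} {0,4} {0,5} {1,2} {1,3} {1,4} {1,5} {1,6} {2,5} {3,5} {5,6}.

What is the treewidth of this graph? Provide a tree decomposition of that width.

Each bag holds 3 vertices, so the decomposition has width 2, which upper-bounds the treewidth. For the lower bound, the 3 vertices {0, 1, 4} are pairwise adjacent, and any tree decomposition puts a clique entirely inside one bag — forcing width ≥ 2. Combining the bounds, tw(G) = 2.

Treewidth 2.
One such decomposition:
Bags: B1 = {1, 3, 5}  B2 = {0, 1, 5}  B3 = {1, 2, 5}  B4 = {1, 5, 6}  B5 = {0, 1, 4}
Tree: B1–B2, B2–B3, B1–B4, B2–B5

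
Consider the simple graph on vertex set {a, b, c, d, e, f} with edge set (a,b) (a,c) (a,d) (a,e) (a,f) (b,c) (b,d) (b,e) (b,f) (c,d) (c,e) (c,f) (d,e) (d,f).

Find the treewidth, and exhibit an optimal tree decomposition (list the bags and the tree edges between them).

Treewidth 4.
One such decomposition:
Bags: B1 = {a, b, c, d, e}  B2 = {a, b, c, d, f}
Tree: B1–B2

The largest bag has 5 vertices, giving width 4; this decomposition certifies tw(G) ≤ 4. For the lower bound, the 5 vertices {a, b, c, d, e} are pairwise adjacent, and any tree decomposition puts a clique entirely inside one bag — forcing width ≥ 4. Therefore the treewidth is 4.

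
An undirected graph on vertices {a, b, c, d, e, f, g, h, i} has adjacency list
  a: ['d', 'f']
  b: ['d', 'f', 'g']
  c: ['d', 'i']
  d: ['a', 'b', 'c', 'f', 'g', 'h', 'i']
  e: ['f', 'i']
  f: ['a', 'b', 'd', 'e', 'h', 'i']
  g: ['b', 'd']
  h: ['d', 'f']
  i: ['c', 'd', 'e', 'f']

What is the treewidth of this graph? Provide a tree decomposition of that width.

Treewidth 2.
Bags: B1 = {d, f, h}  B2 = {a, d, f}  B3 = {b, d, f}  B4 = {b, d, g}  B5 = {d, f, i}  B6 = {e, f, i}  B7 = {c, d, i}
Tree: B1–B2, B2–B3, B3–B4, B1–B5, B5–B6, B5–B7

Every bag has size at most 3, so the width is 3 − 1 = 2 and tw(G) ≤ 2. On the other hand G contains the 3-clique {b, d, g}. A clique must lie in a single bag of any decomposition, so no decomposition can have width below 2. Combining the bounds, tw(G) = 2.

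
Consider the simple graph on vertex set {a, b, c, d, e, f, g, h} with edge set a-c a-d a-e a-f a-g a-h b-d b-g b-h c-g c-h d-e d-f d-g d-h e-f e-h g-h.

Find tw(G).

A width-3 tree decomposition is:
Bags: B1 = {a, d, e, h}  B2 = {a, d, g, h}  B3 = {a, d, e, f}  B4 = {a, c, g, h}  B5 = {b, d, g, h}
Tree: B1–B2, B1–B3, B2–B4, B2–B5
Every bag has size at most 4, so the width is 4 − 1 = 3 and tw(G) ≤ 3. Conversely, {a, d, g, h} is a clique of size 4, and the vertices of any clique must share a bag in every tree decomposition; so some bag has ≥ 4 vertices and tw(G) ≥ 3. Therefore the treewidth is 3.

3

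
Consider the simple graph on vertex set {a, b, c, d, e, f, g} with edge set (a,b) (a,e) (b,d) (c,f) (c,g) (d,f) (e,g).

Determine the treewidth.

2

A width-2 tree decomposition is:
Bags: B1 = {a, e, g}  B2 = {a, b, g}  B3 = {b, d, g}  B4 = {d, f, g}  B5 = {c, f, g}
Tree: B1–B2, B2–B3, B3–B4, B4–B5
Each bag holds 3 vertices, so the decomposition has width 2, which upper-bounds the treewidth. Since g–e–a–b–d–f–c–g is a cycle in G, G is not acyclic. Forests are exactly the graphs of treewidth ≤ 1, so tw(G) ≥ 2. Hence tw(G) = 2 exactly.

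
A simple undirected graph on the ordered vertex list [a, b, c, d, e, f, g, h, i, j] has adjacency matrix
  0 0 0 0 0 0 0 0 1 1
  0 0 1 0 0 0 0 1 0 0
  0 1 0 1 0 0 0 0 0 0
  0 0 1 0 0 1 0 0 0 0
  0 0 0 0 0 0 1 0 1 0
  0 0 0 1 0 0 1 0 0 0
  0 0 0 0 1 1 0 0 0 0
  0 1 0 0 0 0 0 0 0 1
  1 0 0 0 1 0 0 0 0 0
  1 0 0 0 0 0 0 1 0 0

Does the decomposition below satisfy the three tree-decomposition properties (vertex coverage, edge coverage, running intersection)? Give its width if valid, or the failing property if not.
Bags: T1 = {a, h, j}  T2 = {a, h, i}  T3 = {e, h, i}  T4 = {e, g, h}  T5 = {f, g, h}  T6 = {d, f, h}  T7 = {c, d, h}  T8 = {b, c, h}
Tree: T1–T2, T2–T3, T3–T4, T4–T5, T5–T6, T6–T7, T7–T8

Yes; width 2.

Every vertex of G appears in some bag (union = {a, b, c, d, e, f, g, h, i, j}); every edge is covered by a bag; and for each vertex v the set of bags containing v is connected in the bag tree. The decomposition is therefore valid. The largest bag has 3 vertices, so the width is 2.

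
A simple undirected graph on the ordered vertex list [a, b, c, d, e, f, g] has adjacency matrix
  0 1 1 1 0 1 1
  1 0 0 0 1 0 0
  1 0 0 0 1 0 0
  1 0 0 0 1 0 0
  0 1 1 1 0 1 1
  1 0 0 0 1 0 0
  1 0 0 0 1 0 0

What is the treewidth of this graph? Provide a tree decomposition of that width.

Treewidth 2.
One such decomposition:
Bags: B1 = {a, e, g}  B2 = {a, e, f}  B3 = {a, b, e}  B4 = {a, c, e}  B5 = {a, d, e}
Tree: B1–B2, B2–B3, B3–B4, B4–B5

Every bag has size at most 3, so the width is 3 − 1 = 2 and tw(G) ≤ 2. Since a–g–e–f–a is a cycle in G, G is not acyclic. Forests are exactly the graphs of treewidth ≤ 1, so tw(G) ≥ 2. The upper and lower bounds meet at 2, so that is the treewidth.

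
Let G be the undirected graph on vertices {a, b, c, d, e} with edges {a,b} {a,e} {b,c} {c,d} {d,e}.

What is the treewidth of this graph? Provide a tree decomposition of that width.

Each bag holds 3 vertices, so the decomposition has width 2, which upper-bounds the treewidth. Since b–c–d–e–a–b is a cycle in G, G is not acyclic. Forests are exactly the graphs of treewidth ≤ 1, so tw(G) ≥ 2. Therefore the treewidth is 2.

Treewidth 2.
One such decomposition:
Bags: B1 = {b, c, d}  B2 = {b, d, e}  B3 = {a, b, e}
Tree: B1–B2, B2–B3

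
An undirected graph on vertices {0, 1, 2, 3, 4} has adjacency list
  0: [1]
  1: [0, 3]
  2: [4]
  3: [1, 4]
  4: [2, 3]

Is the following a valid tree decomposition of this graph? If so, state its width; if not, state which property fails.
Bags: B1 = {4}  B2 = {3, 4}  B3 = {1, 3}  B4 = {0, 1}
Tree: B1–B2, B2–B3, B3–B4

A tree decomposition must satisfy three properties: every vertex lies in some bag; for every edge, both endpoints lie together in some bag; and for every vertex, the bags containing it form a connected subtree. Here vertex 2 appears in no bag, so the decomposition is invalid.

No — vertex 2 appears in no bag.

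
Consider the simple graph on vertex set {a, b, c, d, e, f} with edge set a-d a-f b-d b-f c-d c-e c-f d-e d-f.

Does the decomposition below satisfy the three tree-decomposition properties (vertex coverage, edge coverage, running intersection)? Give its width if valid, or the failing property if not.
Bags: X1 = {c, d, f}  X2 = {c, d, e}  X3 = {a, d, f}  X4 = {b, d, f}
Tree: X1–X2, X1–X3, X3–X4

Yes; width 2.

Checking the three conditions: (i) the bags cover all of {a, b, c, d, e, f}; (ii) for each edge, some bag contains both endpoints; (iii) the bags containing any fixed vertex form a subtree. All hold, so the decomposition is valid with width 3 − 1 = 2.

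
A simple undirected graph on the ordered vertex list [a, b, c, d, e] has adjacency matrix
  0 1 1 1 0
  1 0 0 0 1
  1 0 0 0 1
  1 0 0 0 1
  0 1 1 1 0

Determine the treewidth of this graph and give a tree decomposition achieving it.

Treewidth 2.
One optimal decomposition is:
Bags: B1 = {a, d, e}  B2 = {a, c, e}  B3 = {a, b, e}
Tree: B1–B2, B2–B3

The largest bag has 3 vertices, giving width 2; this decomposition certifies tw(G) ≤ 2. Since d–e–c–a–d is a cycle in G, G is not acyclic. Forests are exactly the graphs of treewidth ≤ 1, so tw(G) ≥ 2. Hence tw(G) = 2 exactly.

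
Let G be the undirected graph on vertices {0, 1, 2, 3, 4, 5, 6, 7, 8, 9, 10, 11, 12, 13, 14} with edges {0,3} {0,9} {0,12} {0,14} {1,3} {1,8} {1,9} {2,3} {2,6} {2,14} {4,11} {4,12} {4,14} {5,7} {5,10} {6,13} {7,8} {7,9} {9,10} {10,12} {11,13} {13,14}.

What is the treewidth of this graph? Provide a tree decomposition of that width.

Treewidth 3.
Bags: B1 = {4, 6, 11, 13}  B2 = {4, 6, 13, 14}  B3 = {2, 4, 6, 14}  B4 = {2, 4, 12, 14}  B5 = {0, 2, 12, 14}  B6 = {0, 2, 3, 12}  B7 = {0, 3, 10, 12}  B8 = {0, 3, 9, 10}  B9 = {1, 3, 9, 10}  B10 = {1, 5, 9, 10}  B11 = {1, 5, 7, 9}  B12 = {1, 5, 7, 8}
Tree: B1–B2, B2–B3, B3–B4, B4–B5, B5–B6, B6–B7, B7–B8, B8–B9, B9–B10, B10–B11, B11–B12

Every bag has size at most 4, so the width is 4 − 1 = 3 and tw(G) ≤ 3. For the lower bound: the 4 vertex sets {6,11,13}, {4}, {14}, {0,2,3,12} are disjoint, each induces a connected subgraph, and every pair is joined by at least one edge of G. Contracting each set to a single vertex therefore yields K_{4} as a minor, and since treewidth is minor-monotone, tw(G) ≥ tw(K_{4}) = 3. Hence tw(G) = 3 exactly.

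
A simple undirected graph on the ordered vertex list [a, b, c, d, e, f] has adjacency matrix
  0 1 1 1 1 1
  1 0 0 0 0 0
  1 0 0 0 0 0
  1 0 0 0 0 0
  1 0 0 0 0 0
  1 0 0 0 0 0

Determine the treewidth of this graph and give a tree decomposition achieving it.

Treewidth 1.
One optimal decomposition is:
Bags: B1 = {a, d}  B2 = {a, e}  B3 = {a, b}  B4 = {a, f}  B5 = {a, c}
Tree: B1–B2, B2–B3, B2–B4, B1–B5

The largest bag has 2 vertices, giving width 1; this decomposition certifies tw(G) ≤ 1. Since G has at least one edge (e.g. d–a), it is not an edgeless graph, so tw(G) ≥ 1. Hence tw(G) = 1 exactly.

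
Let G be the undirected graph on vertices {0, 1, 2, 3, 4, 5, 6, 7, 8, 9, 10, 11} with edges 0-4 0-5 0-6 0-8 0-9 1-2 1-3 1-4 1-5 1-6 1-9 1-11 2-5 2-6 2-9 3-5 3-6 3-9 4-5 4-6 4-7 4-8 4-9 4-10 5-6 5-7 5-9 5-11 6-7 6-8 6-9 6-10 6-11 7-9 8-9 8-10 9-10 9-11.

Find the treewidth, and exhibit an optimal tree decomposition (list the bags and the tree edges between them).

The largest bag has 5 vertices, giving width 4; this decomposition certifies tw(G) ≤ 4. For the lower bound, the 5 vertices {0, 4, 6, 8, 9} are pairwise adjacent, and any tree decomposition puts a clique entirely inside one bag — forcing width ≥ 4. Therefore the treewidth is 4.

Treewidth 4.
One such decomposition:
Bags: B1 = {0, 4, 5, 6, 9}  B2 = {4, 5, 6, 7, 9}  B3 = {0, 4, 6, 8, 9}  B4 = {4, 6, 8, 9, 10}  B5 = {1, 4, 5, 6, 9}  B6 = {1, 5, 6, 9, 11}  B7 = {1, 3, 5, 6, 9}  B8 = {1, 2, 5, 6, 9}
Tree: B1–B2, B1–B3, B3–B4, B2–B5, B5–B6, B6–B7, B7–B8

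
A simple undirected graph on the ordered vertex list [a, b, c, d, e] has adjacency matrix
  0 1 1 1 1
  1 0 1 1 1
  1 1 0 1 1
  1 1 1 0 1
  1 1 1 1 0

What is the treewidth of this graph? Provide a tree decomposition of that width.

With just one bag of size 5, the width is 5 − 1 = 4, so tw(G) ≤ 4. Conversely, {a, b, c, d, e} is a clique of size 5, and the vertices of any clique must share a bag in every tree decomposition; so some bag has ≥ 5 vertices and tw(G) ≥ 4. Therefore the treewidth is 4.

Treewidth 4.
Bags: B1 = {a, b, c, d, e}
Tree: (single bag)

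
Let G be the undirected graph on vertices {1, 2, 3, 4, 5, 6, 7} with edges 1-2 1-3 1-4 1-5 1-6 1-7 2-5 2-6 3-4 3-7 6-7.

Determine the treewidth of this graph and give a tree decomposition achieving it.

Treewidth 2.
One such decomposition:
Bags: B1 = {1, 2, 6}  B2 = {1, 6, 7}  B3 = {1, 3, 7}  B4 = {1, 2, 5}  B5 = {1, 3, 4}
Tree: B1–B2, B2–B3, B1–B4, B3–B5

Every bag has size at most 3, so the width is 3 − 1 = 2 and tw(G) ≤ 2. For the lower bound, the 3 vertices {1, 2, 5} are pairwise adjacent, and any tree decomposition puts a clique entirely inside one bag — forcing width ≥ 2. Hence tw(G) = 2 exactly.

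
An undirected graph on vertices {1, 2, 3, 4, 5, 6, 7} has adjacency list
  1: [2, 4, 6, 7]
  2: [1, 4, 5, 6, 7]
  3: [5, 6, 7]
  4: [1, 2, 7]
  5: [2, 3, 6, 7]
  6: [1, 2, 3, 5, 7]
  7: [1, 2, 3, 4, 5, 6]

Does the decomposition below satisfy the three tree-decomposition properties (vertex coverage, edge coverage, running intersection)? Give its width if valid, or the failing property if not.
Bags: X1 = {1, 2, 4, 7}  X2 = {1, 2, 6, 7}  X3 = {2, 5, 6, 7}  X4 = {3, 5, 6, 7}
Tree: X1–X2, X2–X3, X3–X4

Yes; width 3.

Vertex coverage: the bags together contain {1, 2, 3, 4, 5, 6, 7}, the full vertex set. Edge coverage: each edge of G has both endpoints in at least one bag. Running intersection: for every vertex, the bags containing it form a connected subtree. All three properties hold, so this is a valid tree decomposition of width max|bag| − 1 = 3, and hence tw(G) ≤ 3.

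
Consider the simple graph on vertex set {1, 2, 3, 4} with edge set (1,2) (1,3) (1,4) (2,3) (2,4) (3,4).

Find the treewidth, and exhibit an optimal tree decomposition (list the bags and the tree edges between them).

Treewidth 3.
Bags: B1 = {1, 2, 3, 4}
Tree: (single bag)

A single bag containing all 4 vertices is trivially a valid decomposition of width 3. On the other hand G contains the 4-clique {1, 2, 3, 4}. A clique must lie in a single bag of any decomposition, so no decomposition can have width below 3. Combining the bounds, tw(G) = 3.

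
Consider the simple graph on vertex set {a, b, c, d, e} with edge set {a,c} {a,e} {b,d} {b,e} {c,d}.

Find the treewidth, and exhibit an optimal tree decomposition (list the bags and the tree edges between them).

Treewidth 2.
One optimal decomposition is:
Bags: B1 = {a, b, e}  B2 = {a, b, d}  B3 = {a, c, d}
Tree: B1–B2, B2–B3

Every bag has size at most 3, so the width is 3 − 1 = 2 and tw(G) ≤ 2. Since a–e–b–d–c–a is a cycle in G, G is not acyclic. Forests are exactly the graphs of treewidth ≤ 1, so tw(G) ≥ 2. Hence tw(G) = 2 exactly.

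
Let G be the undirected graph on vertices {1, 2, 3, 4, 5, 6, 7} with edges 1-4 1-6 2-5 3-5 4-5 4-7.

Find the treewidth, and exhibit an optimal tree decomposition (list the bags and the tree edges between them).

Every bag has size at most 2, so the width is 2 − 1 = 1 and tw(G) ≤ 1. G has an edge, so its treewidth is at least 1. Hence tw(G) = 1 exactly.

Treewidth 1.
One such decomposition:
Bags: B1 = {4, 5}  B2 = {2, 5}  B3 = {4, 7}  B4 = {3, 5}  B5 = {1, 4}  B6 = {1, 6}
Tree: B1–B2, B1–B3, B1–B4, B3–B5, B5–B6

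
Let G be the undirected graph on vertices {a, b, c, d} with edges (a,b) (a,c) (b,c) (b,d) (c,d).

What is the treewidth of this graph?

2

A width-2 tree decomposition is:
Bags: B1 = {b, c, d}  B2 = {a, b, c}
Tree: B1–B2
Every bag has size at most 3, so the width is 3 − 1 = 2 and tw(G) ≤ 2. For the lower bound, the 3 vertices {b, c, d} are pairwise adjacent, and any tree decomposition puts a clique entirely inside one bag — forcing width ≥ 2. Therefore the treewidth is 2.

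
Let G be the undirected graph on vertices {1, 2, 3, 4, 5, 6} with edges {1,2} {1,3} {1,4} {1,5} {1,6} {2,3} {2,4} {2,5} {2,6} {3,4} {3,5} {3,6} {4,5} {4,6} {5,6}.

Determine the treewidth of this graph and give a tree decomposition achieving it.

A single bag containing all 6 vertices is trivially a valid decomposition of width 5. Conversely, {1, 2, 3, 4, 5, 6} is a clique of size 6, and the vertices of any clique must share a bag in every tree decomposition; so some bag has ≥ 6 vertices and tw(G) ≥ 5. Hence tw(G) = 5 exactly.

Treewidth 5.
One optimal decomposition is:
Bags: B1 = {1, 2, 3, 4, 5, 6}
Tree: (single bag)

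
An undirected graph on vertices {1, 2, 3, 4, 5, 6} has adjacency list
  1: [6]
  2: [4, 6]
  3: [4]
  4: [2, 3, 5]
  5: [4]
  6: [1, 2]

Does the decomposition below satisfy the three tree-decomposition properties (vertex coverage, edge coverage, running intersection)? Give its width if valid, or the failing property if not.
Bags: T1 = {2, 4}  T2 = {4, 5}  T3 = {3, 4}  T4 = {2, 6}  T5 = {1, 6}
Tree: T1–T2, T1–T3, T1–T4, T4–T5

Checking the three conditions: (i) the bags cover all of {1, 2, 3, 4, 5, 6}; (ii) for each edge, some bag contains both endpoints; (iii) the bags containing any fixed vertex form a subtree. All hold, so the decomposition is valid with width 2 − 1 = 1.

Yes; width 1.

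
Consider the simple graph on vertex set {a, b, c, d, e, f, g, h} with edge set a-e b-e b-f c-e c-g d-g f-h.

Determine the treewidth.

A width-1 tree decomposition is:
Bags: B1 = {b, e}  B2 = {c, e}  B3 = {a, e}  B4 = {c, g}  B5 = {b, f}  B6 = {d, g}  B7 = {f, h}
Tree: B1–B2, B2–B3, B2–B4, B1–B5, B4–B6, B5–B7
Each bag holds 2 vertices, so the decomposition has width 1, which upper-bounds the treewidth. Any graph with an edge has treewidth ≥ 1, and G has the edge e–b. Hence tw(G) = 1 exactly.

1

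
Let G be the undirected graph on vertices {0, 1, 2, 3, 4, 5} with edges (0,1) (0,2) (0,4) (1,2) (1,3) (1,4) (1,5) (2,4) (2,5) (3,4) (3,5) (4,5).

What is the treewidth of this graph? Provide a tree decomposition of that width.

Treewidth 3.
Bags: B1 = {0, 1, 2, 4}  B2 = {1, 2, 4, 5}  B3 = {1, 3, 4, 5}
Tree: B1–B2, B2–B3

Each bag holds 4 vertices, so the decomposition has width 3, which upper-bounds the treewidth. On the other hand G contains the 4-clique {0, 1, 2, 4}. A clique must lie in a single bag of any decomposition, so no decomposition can have width below 3. Hence tw(G) = 3 exactly.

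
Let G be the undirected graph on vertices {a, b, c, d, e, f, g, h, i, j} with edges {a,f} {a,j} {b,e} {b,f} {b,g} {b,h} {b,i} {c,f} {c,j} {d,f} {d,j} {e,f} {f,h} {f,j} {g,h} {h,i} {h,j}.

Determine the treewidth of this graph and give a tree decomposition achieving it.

Treewidth 2.
One such decomposition:
Bags: B1 = {b, f, h}  B2 = {b, e, f}  B3 = {f, h, j}  B4 = {b, h, i}  B5 = {a, f, j}  B6 = {c, f, j}  B7 = {b, g, h}  B8 = {d, f, j}
Tree: B1–B2, B1–B3, B1–B4, B3–B5, B5–B6, B1–B7, B6–B8

Every bag has size at most 3, so the width is 3 − 1 = 2 and tw(G) ≤ 2. Conversely, {b, g, h} is a clique of size 3, and the vertices of any clique must share a bag in every tree decomposition; so some bag has ≥ 3 vertices and tw(G) ≥ 2. Combining the bounds, tw(G) = 2.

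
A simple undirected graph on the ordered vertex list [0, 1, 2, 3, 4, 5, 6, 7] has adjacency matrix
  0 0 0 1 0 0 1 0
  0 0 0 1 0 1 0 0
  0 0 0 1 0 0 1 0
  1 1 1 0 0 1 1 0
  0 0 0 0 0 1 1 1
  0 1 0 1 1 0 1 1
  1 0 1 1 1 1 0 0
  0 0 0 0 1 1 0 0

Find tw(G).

A width-2 tree decomposition is:
Bags: B1 = {3, 5, 6}  B2 = {1, 3, 5}  B3 = {4, 5, 6}  B4 = {0, 3, 6}  B5 = {4, 5, 7}  B6 = {2, 3, 6}
Tree: B1–B2, B1–B3, B1–B4, B3–B5, B4–B6
Each bag holds 3 vertices, so the decomposition has width 2, which upper-bounds the treewidth. For the lower bound, the 3 vertices {1, 3, 5} are pairwise adjacent, and any tree decomposition puts a clique entirely inside one bag — forcing width ≥ 2. Combining the bounds, tw(G) = 2.

2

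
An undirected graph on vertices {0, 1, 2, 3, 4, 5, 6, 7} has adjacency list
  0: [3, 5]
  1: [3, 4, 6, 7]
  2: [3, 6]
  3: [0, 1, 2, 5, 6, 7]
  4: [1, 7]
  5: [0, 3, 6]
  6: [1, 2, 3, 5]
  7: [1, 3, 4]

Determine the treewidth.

2

A width-2 tree decomposition is:
Bags: B1 = {0, 3, 5}  B2 = {3, 5, 6}  B3 = {1, 3, 6}  B4 = {2, 3, 6}  B5 = {1, 3, 7}  B6 = {1, 4, 7}
Tree: B1–B2, B2–B3, B2–B4, B3–B5, B5–B6
The largest bag has 3 vertices, giving width 2; this decomposition certifies tw(G) ≤ 2. For the lower bound, the 3 vertices {0, 3, 5} are pairwise adjacent, and any tree decomposition puts a clique entirely inside one bag — forcing width ≥ 2. Therefore the treewidth is 2.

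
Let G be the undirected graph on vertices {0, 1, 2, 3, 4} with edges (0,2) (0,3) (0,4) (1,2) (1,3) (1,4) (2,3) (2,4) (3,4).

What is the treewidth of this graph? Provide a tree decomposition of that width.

Treewidth 3.
Bags: B1 = {1, 2, 3, 4}  B2 = {0, 2, 3, 4}
Tree: B1–B2

The largest bag has 4 vertices, giving width 3; this decomposition certifies tw(G) ≤ 3. For the lower bound, the 4 vertices {0, 2, 3, 4} are pairwise adjacent, and any tree decomposition puts a clique entirely inside one bag — forcing width ≥ 3. Combining the bounds, tw(G) = 3.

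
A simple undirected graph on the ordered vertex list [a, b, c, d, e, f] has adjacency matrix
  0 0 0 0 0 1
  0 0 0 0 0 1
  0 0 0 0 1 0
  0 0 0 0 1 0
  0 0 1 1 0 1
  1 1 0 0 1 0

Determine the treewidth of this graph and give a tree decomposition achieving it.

Each bag holds 2 vertices, so the decomposition has width 1, which upper-bounds the treewidth. Any graph with an edge has treewidth ≥ 1, and G has the edge e–f. Combining the bounds, tw(G) = 1.

Treewidth 1.
One optimal decomposition is:
Bags: B1 = {e, f}  B2 = {b, f}  B3 = {a, f}  B4 = {c, e}  B5 = {d, e}
Tree: B1–B2, B2–B3, B1–B4, B4–B5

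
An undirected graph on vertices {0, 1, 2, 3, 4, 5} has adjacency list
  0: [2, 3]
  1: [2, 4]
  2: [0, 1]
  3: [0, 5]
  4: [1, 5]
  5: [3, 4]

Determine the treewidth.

A width-2 tree decomposition is:
Bags: B1 = {1, 2, 4}  B2 = {2, 4, 5}  B3 = {2, 3, 5}  B4 = {0, 2, 3}
Tree: B1–B2, B2–B3, B3–B4
The largest bag has 3 vertices, giving width 2; this decomposition certifies tw(G) ≤ 2. For the lower bound, G contains the cycle 2–1–4–5–3–0–2, so G is not a forest; only forests have treewidth ≤ 1, hence tw(G) ≥ 2. Combining the bounds, tw(G) = 2.

2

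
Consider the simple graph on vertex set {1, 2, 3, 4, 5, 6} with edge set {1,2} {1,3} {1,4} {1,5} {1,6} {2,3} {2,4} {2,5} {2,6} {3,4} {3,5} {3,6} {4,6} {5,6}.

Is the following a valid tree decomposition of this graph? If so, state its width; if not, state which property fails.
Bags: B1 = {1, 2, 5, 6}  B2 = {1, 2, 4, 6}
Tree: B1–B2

A tree decomposition must satisfy three properties: every vertex lies in some bag; for every edge, both endpoints lie together in some bag; and for every vertex, the bags containing it form a connected subtree. Here vertex 3 appears in no bag, so the decomposition is invalid.

No — vertex 3 appears in no bag.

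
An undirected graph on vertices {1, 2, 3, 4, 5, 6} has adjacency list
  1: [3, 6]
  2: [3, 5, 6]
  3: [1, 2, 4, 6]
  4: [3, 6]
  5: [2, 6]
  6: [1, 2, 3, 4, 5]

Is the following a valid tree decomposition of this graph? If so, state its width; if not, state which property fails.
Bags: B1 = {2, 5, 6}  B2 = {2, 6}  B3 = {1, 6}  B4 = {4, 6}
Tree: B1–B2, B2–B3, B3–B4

A tree decomposition must satisfy three properties: every vertex lies in some bag; for every edge, both endpoints lie together in some bag; and for every vertex, the bags containing it form a connected subtree. Here vertex 3 appears in no bag, so the decomposition is invalid.

No — vertex 3 appears in no bag.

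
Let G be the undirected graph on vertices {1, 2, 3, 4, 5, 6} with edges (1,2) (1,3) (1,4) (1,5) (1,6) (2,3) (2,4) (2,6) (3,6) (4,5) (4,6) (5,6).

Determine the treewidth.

3

A width-3 tree decomposition is:
Bags: B1 = {1, 2, 3, 6}  B2 = {1, 2, 4, 6}  B3 = {1, 4, 5, 6}
Tree: B1–B2, B2–B3
Every bag has size at most 4, so the width is 4 − 1 = 3 and tw(G) ≤ 3. For the lower bound, the 4 vertices {1, 2, 3, 6} are pairwise adjacent, and any tree decomposition puts a clique entirely inside one bag — forcing width ≥ 3. Therefore the treewidth is 3.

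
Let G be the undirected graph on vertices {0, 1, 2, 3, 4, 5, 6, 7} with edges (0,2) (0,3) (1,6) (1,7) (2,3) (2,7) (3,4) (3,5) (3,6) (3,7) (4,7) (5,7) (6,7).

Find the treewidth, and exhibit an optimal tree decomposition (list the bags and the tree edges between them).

The largest bag has 3 vertices, giving width 2; this decomposition certifies tw(G) ≤ 2. Conversely, {1, 6, 7} is a clique of size 3, and the vertices of any clique must share a bag in every tree decomposition; so some bag has ≥ 3 vertices and tw(G) ≥ 2. Therefore the treewidth is 2.

Treewidth 2.
One optimal decomposition is:
Bags: B1 = {3, 6, 7}  B2 = {2, 3, 7}  B3 = {0, 2, 3}  B4 = {3, 5, 7}  B5 = {3, 4, 7}  B6 = {1, 6, 7}
Tree: B1–B2, B2–B3, B1–B4, B4–B5, B1–B6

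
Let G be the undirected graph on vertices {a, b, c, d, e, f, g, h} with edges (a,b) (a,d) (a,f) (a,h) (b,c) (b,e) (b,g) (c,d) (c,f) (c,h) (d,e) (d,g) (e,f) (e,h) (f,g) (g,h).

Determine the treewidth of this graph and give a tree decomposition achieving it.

Treewidth 4.
One optimal decomposition is:
Bags: B1 = {a, c, d, e, g}  B2 = {a, b, c, e, g}  B3 = {a, c, e, g, h}  B4 = {a, c, e, f, g}
Tree: B1–B2, B2–B3, B3–B4

Each bag holds 5 vertices, so the decomposition has width 4, which upper-bounds the treewidth. For the lower bound: the 5 vertex sets {c,d}, {b,g}, {e,h}, {a}, {f} are disjoint, each induces a connected subgraph, and every pair is joined by at least one edge of G. Contracting each set to a single vertex therefore yields K_{5} as a minor, and since treewidth is minor-monotone, tw(G) ≥ tw(K_{5}) = 4. Hence tw(G) = 4 exactly.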